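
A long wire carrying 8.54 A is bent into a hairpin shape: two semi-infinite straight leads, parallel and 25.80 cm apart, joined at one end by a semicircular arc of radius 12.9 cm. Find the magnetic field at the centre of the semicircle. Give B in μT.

B ≈ 34.0 μT

The semicircular arc contributes B_arc = μ₀I·π/(4πR) = μ₀I/(4R) = 2.08×10⁻⁵ T.
Each semi-infinite lead is at perpendicular distance R = 0.129 m from the centre, with the perpendicular foot at its near end, so it contributes μ₀I/(4πR); both point the same way, together 1.32×10⁻⁵ T.
Arc and leads all point the same direction: B = 2.08×10⁻⁵ + 1.32×10⁻⁵ = 3.40×10⁻⁵ T.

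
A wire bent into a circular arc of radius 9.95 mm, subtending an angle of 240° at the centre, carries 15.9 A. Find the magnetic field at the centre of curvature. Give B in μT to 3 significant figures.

B ≈ 669 μT

The Biot–Savart field of a circular arc at its centre is B = μ₀Iφ/(4πR), with φ = 4.189 rad.
B = (4π×10⁻⁷ × 15.9 × 4.189) / (4π × 0.00995) = 6.69×10⁻⁴ T.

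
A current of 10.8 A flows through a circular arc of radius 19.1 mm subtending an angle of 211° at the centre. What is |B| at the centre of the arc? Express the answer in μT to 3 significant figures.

The Biot–Savart field of a circular arc at its centre is B = μ₀Iφ/(4πR), with φ = 3.683 rad.
B = (4π×10⁻⁷ × 10.8 × 3.683) / (4π × 0.0191) = 2.08×10⁻⁴ T.

B ≈ 208 μT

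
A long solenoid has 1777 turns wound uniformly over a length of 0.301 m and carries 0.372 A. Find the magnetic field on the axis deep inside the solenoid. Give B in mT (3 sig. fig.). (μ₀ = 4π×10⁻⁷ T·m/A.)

Inside a long solenoid, B = μ₀nI with n = 5904 turns/m.
B = 4π×10⁻⁷ × 5904 × 0.372 = 2.76×10⁻³ T.

B ≈ 2.76 mT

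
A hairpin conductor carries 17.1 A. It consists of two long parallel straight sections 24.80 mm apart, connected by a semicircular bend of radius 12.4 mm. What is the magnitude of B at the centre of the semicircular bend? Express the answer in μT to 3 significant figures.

The semicircular arc contributes B_arc = μ₀I·π/(4πR) = μ₀I/(4R) = 4.33×10⁻⁴ T.
Each semi-infinite lead is at perpendicular distance R = 0.0124 m from the centre, with the perpendicular foot at its near end, so it contributes μ₀I/(4πR); both point the same way, together 2.76×10⁻⁴ T.
Arc and leads all point the same direction: B = 4.33×10⁻⁴ + 2.76×10⁻⁴ = 7.09×10⁻⁴ T.

B ≈ 709 μT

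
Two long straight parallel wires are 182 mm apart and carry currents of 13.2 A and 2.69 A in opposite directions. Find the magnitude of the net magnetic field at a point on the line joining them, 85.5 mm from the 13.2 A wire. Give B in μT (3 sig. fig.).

Each long wire gives B = μ₀I/(2πd). Distances are d₁ = 0.0855 m and d₂ = 0.0965 m.
B₁ = 3.09×10⁻⁵ T, B₂ = 5.58×10⁻⁶ T.
Between antiparallel currents both contributions point the same way, so they add. B = B₁ + B₂ = 3.09×10⁻⁵ + 5.58×10⁻⁶ = 3.65×10⁻⁵ T.

B ≈ 36.5 μT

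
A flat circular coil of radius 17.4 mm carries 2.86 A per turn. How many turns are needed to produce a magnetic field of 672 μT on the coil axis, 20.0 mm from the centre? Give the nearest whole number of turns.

N = 23

For an N-turn coil, B = Nμ₀IR²/[2(R²+z²)^(3/2)]. A single turn gives B₁ = 2.92×10⁻⁵ T with R = 0.0174 m, z = 0.02 m.
N = B/B₁ = 6.72×10⁻⁴ / 2.92×10⁻⁵ = 23.01.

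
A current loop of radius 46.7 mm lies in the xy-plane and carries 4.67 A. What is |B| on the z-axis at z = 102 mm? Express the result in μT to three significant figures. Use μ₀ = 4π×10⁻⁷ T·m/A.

On the axis of a circular loop, B = μ₀IR² / [2(R²+z²)^(3/2)].
R² + z² = (0.0467)² + (0.102)² = 0.01258 m², and (R²+z²)^(3/2) = 1.41×10⁻³ m³.
B = (4π×10⁻⁷ × 4.67 × 0.002181) / (2 × 1.41×10⁻³) = 4.53×10⁻⁶ T.

B ≈ 4.53 μT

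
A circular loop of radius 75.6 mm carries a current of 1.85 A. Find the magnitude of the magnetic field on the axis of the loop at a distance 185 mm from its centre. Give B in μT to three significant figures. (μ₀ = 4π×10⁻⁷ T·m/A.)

B ≈ 0.832 μT

On the axis of a circular loop, B = μ₀IR² / [2(R²+z²)^(3/2)].
R² + z² = (0.0756)² + (0.185)² = 0.03994 m², and (R²+z²)^(3/2) = 7.98×10⁻³ m³.
B = (4π×10⁻⁷ × 1.85 × 0.005715) / (2 × 7.98×10⁻³) = 8.32×10⁻⁷ T.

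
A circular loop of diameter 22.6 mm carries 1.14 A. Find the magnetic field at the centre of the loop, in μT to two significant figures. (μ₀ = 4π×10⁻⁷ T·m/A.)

At the centre of a circular loop the Biot–Savart law gives B = μ₀I/(2R) (so R = 0.0113 m).
B = (4π×10⁻⁷ × 1.14) / (2 × 0.0113) = 6.34×10⁻⁵ T.

B ≈ 63 μT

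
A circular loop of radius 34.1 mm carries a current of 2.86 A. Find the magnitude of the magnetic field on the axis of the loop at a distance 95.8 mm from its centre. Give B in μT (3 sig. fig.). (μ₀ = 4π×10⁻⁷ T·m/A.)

On the axis of a circular loop, B = μ₀IR² / [2(R²+z²)^(3/2)].
R² + z² = (0.0341)² + (0.0958)² = 0.01034 m², and (R²+z²)^(3/2) = 1.05×10⁻³ m³.
B = (4π×10⁻⁷ × 2.86 × 0.001163) / (2 × 1.05×10⁻³) = 1.99×10⁻⁶ T.

B ≈ 1.99 μT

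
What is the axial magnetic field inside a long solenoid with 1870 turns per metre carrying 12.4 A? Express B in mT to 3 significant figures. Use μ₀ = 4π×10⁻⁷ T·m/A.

B ≈ 29.1 mT

Inside a long solenoid, B = μ₀nI with n = 1870 turns/m.
B = 4π×10⁻⁷ × 1870 × 12.4 = 2.91×10⁻² T.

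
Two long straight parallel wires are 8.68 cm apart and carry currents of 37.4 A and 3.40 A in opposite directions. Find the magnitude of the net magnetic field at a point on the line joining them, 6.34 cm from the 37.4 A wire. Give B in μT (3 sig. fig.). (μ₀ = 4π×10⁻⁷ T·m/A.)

Each long wire gives B = μ₀I/(2πd). Distances are d₁ = 0.0634 m and d₂ = 0.0234 m.
B₁ = 1.18×10⁻⁴ T, B₂ = 2.91×10⁻⁵ T.
Between antiparallel currents both contributions point the same way, so they add. B = B₁ + B₂ = 1.18×10⁻⁴ + 2.91×10⁻⁵ = 1.47×10⁻⁴ T.

B ≈ 147 μT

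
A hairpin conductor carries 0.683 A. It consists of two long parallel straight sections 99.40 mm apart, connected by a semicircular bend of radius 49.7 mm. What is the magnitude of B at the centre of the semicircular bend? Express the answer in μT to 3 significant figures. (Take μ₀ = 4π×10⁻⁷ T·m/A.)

B ≈ 7.07 μT

The semicircular arc contributes B_arc = μ₀I·π/(4πR) = μ₀I/(4R) = 4.32×10⁻⁶ T.
Each semi-infinite lead is at perpendicular distance R = 0.0497 m from the centre, with the perpendicular foot at its near end, so it contributes μ₀I/(4πR); both point the same way, together 2.75×10⁻⁶ T.
Arc and leads all point the same direction: B = 4.32×10⁻⁶ + 2.75×10⁻⁶ = 7.07×10⁻⁶ T.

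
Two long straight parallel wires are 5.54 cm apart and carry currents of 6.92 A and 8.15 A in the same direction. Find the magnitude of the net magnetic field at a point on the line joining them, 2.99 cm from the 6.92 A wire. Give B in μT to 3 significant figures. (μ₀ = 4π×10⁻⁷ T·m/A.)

B ≈ 17.6 μT

Each long wire gives B = μ₀I/(2πd). Distances are d₁ = 0.0299 m and d₂ = 0.0255 m.
B₁ = 4.63×10⁻⁵ T, B₂ = 6.39×10⁻⁵ T.
Between parallel currents the two contributions point in opposite directions, so they subtract. B = |B₁ − B₂| = |4.63×10⁻⁵ − 6.39×10⁻⁵| = 1.76×10⁻⁵ T.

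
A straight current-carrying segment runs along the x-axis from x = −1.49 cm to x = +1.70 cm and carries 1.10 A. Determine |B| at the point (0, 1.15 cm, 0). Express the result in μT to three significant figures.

B ≈ 15.5 μT

For a finite straight segment, B = (μ₀I/4πd)(sinθ₁ + sinθ₂), where θ₁, θ₂ are the angles from the perpendicular to each end.
The perpendicular distance is d = 0.0115 m; the end-offsets along the wire are a = 0.0149 m and b = 0.017 m.
sinθ₁ = 0.0149/√(0.0149²+0.0115²) = 0.7916; sinθ₂ = 0.017/√(0.017²+0.0115²) = 0.8283.
B = (4π×10⁻⁷ × 1.10) / (4π × 0.0115) × (0.7916 + 0.8283) = 1.55×10⁻⁵ T.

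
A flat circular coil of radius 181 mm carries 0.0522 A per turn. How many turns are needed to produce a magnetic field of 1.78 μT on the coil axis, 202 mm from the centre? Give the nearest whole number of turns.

For an N-turn coil, B = Nμ₀IR²/[2(R²+z²)^(3/2)]. A single turn gives B₁ = 5.39×10⁻⁸ T with R = 0.181 m, z = 0.202 m.
N = B/B₁ = 1.78×10⁻⁶ / 5.39×10⁻⁸ = 33.05.

N = 33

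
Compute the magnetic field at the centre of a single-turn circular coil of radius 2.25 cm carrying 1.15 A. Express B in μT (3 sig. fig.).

B ≈ 32.1 μT

At the centre of a circular loop the Biot–Savart law gives B = μ₀I/(2R).
B = (4π×10⁻⁷ × 1.15) / (2 × 0.0225) = 3.21×10⁻⁵ T.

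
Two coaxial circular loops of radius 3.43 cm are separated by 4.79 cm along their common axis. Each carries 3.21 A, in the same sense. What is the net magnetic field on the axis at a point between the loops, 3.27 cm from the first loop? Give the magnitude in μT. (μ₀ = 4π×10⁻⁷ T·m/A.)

B ≈ 67.2 μT

Each loop contributes B = μ₀IR²/[2(R²+z²)^(3/2)] on the axis, with z measured from that loop.
Loop 1 (z = 0.0327 m): B₁ = 2.23×10⁻⁵ T. Loop 2 (z = 0.0152 m): B₂ = 4.49×10⁻⁵ T.
The fields add: B = B₁ + B₂ = 6.72×10⁻⁵ T.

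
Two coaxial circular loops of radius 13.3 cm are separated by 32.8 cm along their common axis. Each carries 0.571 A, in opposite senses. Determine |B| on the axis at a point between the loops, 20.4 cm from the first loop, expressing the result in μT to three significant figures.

Each loop contributes B = μ₀IR²/[2(R²+z²)^(3/2)] on the axis, with z measured from that loop.
Loop 1 (z = 0.204 m): B₁ = 4.39×10⁻⁷ T. Loop 2 (z = 0.124 m): B₂ = 1.06×10⁻⁶ T.
The fields oppose: B = |B₁ − B₂| = 6.16×10⁻⁷ T.

B ≈ 0.616 μT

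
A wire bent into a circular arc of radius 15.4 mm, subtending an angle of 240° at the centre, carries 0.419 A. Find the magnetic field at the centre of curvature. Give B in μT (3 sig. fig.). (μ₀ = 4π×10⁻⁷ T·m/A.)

B ≈ 11.4 μT

The Biot–Savart field of a circular arc at its centre is B = μ₀Iφ/(4πR), with φ = 4.189 rad.
B = (4π×10⁻⁷ × 0.419 × 4.189) / (4π × 0.0154) = 1.14×10⁻⁵ T.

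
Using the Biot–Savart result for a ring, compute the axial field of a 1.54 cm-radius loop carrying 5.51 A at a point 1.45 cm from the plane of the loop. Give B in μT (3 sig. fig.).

On the axis of a circular loop, B = μ₀IR² / [2(R²+z²)^(3/2)].
R² + z² = (0.0154)² + (0.0145)² = 0.0004474 m², and (R²+z²)^(3/2) = 9.46×10⁻⁶ m³.
B = (4π×10⁻⁷ × 5.51 × 0.0002372) / (2 × 9.46×10⁻⁶) = 8.68×10⁻⁵ T.

B ≈ 86.8 μT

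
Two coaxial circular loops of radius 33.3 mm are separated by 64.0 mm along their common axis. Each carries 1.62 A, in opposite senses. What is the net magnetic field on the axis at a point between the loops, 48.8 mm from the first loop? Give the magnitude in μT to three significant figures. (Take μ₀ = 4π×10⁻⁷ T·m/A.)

B ≈ 17.5 μT

Each loop contributes B = μ₀IR²/[2(R²+z²)^(3/2)] on the axis, with z measured from that loop.
Loop 1 (z = 0.0488 m): B₁ = 5.47×10⁻⁶ T. Loop 2 (z = 0.0152 m): B₂ = 2.30×10⁻⁵ T.
The fields oppose: B = |B₁ − B₂| = 1.75×10⁻⁵ T.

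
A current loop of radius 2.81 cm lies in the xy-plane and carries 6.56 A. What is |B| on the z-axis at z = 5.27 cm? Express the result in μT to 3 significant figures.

B ≈ 15.3 μT

On the axis of a circular loop, B = μ₀IR² / [2(R²+z²)^(3/2)].
R² + z² = (0.0281)² + (0.0527)² = 0.003567 m², and (R²+z²)^(3/2) = 2.13×10⁻⁴ m³.
B = (4π×10⁻⁷ × 6.56 × 0.0007896) / (2 × 2.13×10⁻⁴) = 1.53×10⁻⁵ T.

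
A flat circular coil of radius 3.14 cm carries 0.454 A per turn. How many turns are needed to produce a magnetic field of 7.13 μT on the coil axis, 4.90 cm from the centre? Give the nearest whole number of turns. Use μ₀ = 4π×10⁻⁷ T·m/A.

N = 5

For an N-turn coil, B = Nμ₀IR²/[2(R²+z²)^(3/2)]. A single turn gives B₁ = 1.43×10⁻⁶ T with R = 0.0314 m, z = 0.049 m.
N = B/B₁ = 7.13×10⁻⁶ / 1.43×10⁻⁶ = 5.00.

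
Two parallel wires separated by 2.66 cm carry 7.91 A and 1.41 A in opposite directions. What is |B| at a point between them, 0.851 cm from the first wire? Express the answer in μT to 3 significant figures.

Each long wire gives B = μ₀I/(2πd). Distances are d₁ = 0.00851 m and d₂ = 0.01809 m.
B₁ = 1.86×10⁻⁴ T, B₂ = 1.56×10⁻⁵ T.
Between antiparallel currents both contributions point the same way, so they add. B = B₁ + B₂ = 1.86×10⁻⁴ + 1.56×10⁻⁵ = 2.01×10⁻⁴ T.

B ≈ 201 μT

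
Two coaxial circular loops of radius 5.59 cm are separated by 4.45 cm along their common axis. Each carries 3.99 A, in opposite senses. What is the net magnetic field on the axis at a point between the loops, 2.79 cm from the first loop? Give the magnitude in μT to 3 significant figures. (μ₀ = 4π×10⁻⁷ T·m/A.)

Each loop contributes B = μ₀IR²/[2(R²+z²)^(3/2)] on the axis, with z measured from that loop.
Loop 1 (z = 0.0279 m): B₁ = 3.21×10⁻⁵ T. Loop 2 (z = 0.0166 m): B₂ = 3.95×10⁻⁵ T.
The fields oppose: B = |B₁ − B₂| = 7.38×10⁻⁶ T.

B ≈ 7.38 μT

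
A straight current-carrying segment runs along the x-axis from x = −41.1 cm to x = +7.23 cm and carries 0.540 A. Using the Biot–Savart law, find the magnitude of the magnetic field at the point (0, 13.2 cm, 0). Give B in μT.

B ≈ 0.586 μT

For a finite straight segment, B = (μ₀I/4πd)(sinθ₁ + sinθ₂), where θ₁, θ₂ are the angles from the perpendicular to each end.
The perpendicular distance is d = 0.132 m; the end-offsets along the wire are a = 0.411 m and b = 0.0723 m.
sinθ₁ = 0.411/√(0.411²+0.132²) = 0.9521; sinθ₂ = 0.0723/√(0.0723²+0.132²) = 0.4804.
B = (4π×10⁻⁷ × 0.540) / (4π × 0.132) × (0.9521 + 0.4804) = 5.86×10⁻⁷ T.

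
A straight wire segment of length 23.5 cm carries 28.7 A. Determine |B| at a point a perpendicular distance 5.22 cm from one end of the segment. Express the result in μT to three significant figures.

For a finite straight segment, B = (μ₀I/4πd)(sinθ₁ + sinθ₂), where θ₁, θ₂ are the angles from the perpendicular to each end.
The perpendicular foot is at one end, so the two end-offsets along the wire are 0 and L = 0.235 m.
sinθ₁ = 0/√(0²+0.0522²) = 0.0000; sinθ₂ = 0.235/√(0.235²+0.0522²) = 0.9762.
B = (4π×10⁻⁷ × 28.7) / (4π × 0.0522) × (0.0000 + 0.9762) = 5.37×10⁻⁵ T.

B ≈ 53.7 μT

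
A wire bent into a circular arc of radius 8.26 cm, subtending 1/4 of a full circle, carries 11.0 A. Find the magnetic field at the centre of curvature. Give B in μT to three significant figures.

B ≈ 20.9 μT

The Biot–Savart field of a circular arc at its centre is B = μ₀Iφ/(4πR), with φ = 1.571 rad.
B = (4π×10⁻⁷ × 11.0 × 1.571) / (4π × 0.0826) = 2.09×10⁻⁵ T.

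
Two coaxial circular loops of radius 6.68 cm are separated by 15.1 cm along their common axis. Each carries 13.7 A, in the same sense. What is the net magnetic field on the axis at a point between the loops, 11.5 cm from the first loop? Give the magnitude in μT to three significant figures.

Each loop contributes B = μ₀IR²/[2(R²+z²)^(3/2)] on the axis, with z measured from that loop.
Loop 1 (z = 0.115 m): B₁ = 1.63×10⁻⁵ T. Loop 2 (z = 0.036 m): B₂ = 8.79×10⁻⁵ T.
The fields add: B = B₁ + B₂ = 1.04×10⁻⁴ T.

B ≈ 104 μT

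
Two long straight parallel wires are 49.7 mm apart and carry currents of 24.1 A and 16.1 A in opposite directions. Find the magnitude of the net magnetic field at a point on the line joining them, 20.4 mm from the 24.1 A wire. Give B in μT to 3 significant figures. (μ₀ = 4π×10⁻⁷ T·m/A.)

B ≈ 346 μT

Each long wire gives B = μ₀I/(2πd). Distances are d₁ = 0.0204 m and d₂ = 0.0293 m.
B₁ = 2.36×10⁻⁴ T, B₂ = 1.10×10⁻⁴ T.
Between antiparallel currents both contributions point the same way, so they add. B = B₁ + B₂ = 2.36×10⁻⁴ + 1.10×10⁻⁴ = 3.46×10⁻⁴ T.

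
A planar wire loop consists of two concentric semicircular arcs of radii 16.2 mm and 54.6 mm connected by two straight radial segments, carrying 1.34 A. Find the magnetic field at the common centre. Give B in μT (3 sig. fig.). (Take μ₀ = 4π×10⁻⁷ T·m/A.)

B ≈ 18.3 μT

The radial connectors point toward the centre, so dl × r̂ = 0 and they contribute nothing.
Each semicircle gives μ₀I/(4R): inner arc 2.60×10⁻⁵ T, outer arc 7.71×10⁻⁶ T.
The two arcs carry current in opposite angular senses, so their fields oppose: B = |2.60×10⁻⁵ − 7.71×10⁻⁶| = 1.83×10⁻⁵ T.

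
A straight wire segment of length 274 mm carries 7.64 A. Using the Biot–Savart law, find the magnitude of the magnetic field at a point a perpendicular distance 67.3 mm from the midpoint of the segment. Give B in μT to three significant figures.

B ≈ 20.4 μT

For a finite straight segment, B = (μ₀I/4πd)(sinθ₁ + sinθ₂), where θ₁, θ₂ are the angles from the perpendicular to each end.
The perpendicular from the point meets the wire at its midpoint, so each end is L/2 = 0.137 m away along the wire.
sinθ₁ = 0.137/√(0.137²+0.0673²) = 0.8975; sinθ₂ = 0.137/√(0.137²+0.0673²) = 0.8975.
B = (4π×10⁻⁷ × 7.64) / (4π × 0.0673) × (0.8975 + 0.8975) = 2.04×10⁻⁵ T.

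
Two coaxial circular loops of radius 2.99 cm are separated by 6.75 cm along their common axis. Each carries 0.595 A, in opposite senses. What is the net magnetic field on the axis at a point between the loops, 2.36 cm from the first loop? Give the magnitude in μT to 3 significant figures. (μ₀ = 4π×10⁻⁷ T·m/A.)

Each loop contributes B = μ₀IR²/[2(R²+z²)^(3/2)] on the axis, with z measured from that loop.
Loop 1 (z = 0.0236 m): B₁ = 6.05×10⁻⁶ T. Loop 2 (z = 0.0439 m): B₂ = 2.23×10⁻⁶ T.
The fields oppose: B = |B₁ − B₂| = 3.82×10⁻⁶ T.

B ≈ 3.82 μT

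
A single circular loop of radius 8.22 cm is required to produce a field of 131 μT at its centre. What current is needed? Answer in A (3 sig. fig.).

I ≈ 17.1 A

At the centre of a circular loop B = μ₀I/(2R), so I = 2RB/μ₀.
With R = 0.0822 m, I = 2 × 0.0822 × 1.31×10⁻⁴ / (4π×10⁻⁷) = 17.1 A.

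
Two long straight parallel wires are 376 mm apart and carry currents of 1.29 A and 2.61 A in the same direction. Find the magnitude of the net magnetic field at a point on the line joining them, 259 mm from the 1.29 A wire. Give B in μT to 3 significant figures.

Each long wire gives B = μ₀I/(2πd). Distances are d₁ = 0.259 m and d₂ = 0.117 m.
B₁ = 9.96×10⁻⁷ T, B₂ = 4.46×10⁻⁶ T.
Between parallel currents the two contributions point in opposite directions, so they subtract. B = |B₁ − B₂| = |9.96×10⁻⁷ − 4.46×10⁻⁶| = 3.47×10⁻⁶ T.

B ≈ 3.47 μT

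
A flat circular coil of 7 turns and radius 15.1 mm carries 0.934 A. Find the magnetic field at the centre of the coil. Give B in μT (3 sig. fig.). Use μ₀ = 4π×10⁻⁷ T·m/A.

For an N-turn flat coil, B = Nμ₀I/(2R) with R = 0.0151 m.
B = 7 × 3.89×10⁻⁵ T = 2.72×10⁻⁴ T.

B ≈ 272 μT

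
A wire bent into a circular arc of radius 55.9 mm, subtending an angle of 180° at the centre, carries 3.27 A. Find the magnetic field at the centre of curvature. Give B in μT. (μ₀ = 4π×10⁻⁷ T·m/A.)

The Biot–Savart field of a circular arc at its centre is B = μ₀Iφ/(4πR), with φ = 3.142 rad.
B = (4π×10⁻⁷ × 3.27 × 3.142) / (4π × 0.0559) = 1.84×10⁻⁵ T.

B ≈ 18.4 μT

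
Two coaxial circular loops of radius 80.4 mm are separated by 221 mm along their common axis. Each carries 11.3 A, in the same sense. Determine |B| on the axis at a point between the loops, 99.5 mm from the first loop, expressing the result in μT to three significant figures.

Each loop contributes B = μ₀IR²/[2(R²+z²)^(3/2)] on the axis, with z measured from that loop.
Loop 1 (z = 0.0995 m): B₁ = 2.19×10⁻⁵ T. Loop 2 (z = 0.1215 m): B₂ = 1.48×10⁻⁵ T.
The fields add: B = B₁ + B₂ = 3.68×10⁻⁵ T.

B ≈ 36.8 μT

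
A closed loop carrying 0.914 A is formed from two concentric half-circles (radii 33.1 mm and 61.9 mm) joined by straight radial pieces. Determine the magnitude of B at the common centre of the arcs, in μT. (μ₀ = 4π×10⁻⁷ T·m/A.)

The radial connectors point toward the centre, so dl × r̂ = 0 and they contribute nothing.
Each semicircle gives μ₀I/(4R): inner arc 8.67×10⁻⁶ T, outer arc 4.64×10⁻⁶ T.
The two arcs carry current in opposite angular senses, so their fields oppose: B = |8.67×10⁻⁶ − 4.64×10⁻⁶| = 4.04×10⁻⁶ T.

B ≈ 4.04 μT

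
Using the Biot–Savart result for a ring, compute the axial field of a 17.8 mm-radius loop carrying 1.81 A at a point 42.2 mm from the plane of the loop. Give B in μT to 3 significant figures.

B ≈ 3.75 μT

On the axis of a circular loop, B = μ₀IR² / [2(R²+z²)^(3/2)].
R² + z² = (0.0178)² + (0.0422)² = 0.002098 m², and (R²+z²)^(3/2) = 9.61×10⁻⁵ m³.
B = (4π×10⁻⁷ × 1.81 × 0.0003168) / (2 × 9.61×10⁻⁵) = 3.75×10⁻⁶ T.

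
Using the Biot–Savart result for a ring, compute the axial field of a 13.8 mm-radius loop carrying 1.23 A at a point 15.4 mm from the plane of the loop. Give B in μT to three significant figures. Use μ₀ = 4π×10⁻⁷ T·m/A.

B ≈ 16.6 μT

On the axis of a circular loop, B = μ₀IR² / [2(R²+z²)^(3/2)].
R² + z² = (0.0138)² + (0.0154)² = 0.0004276 m², and (R²+z²)^(3/2) = 8.84×10⁻⁶ m³.
B = (4π×10⁻⁷ × 1.23 × 0.0001904) / (2 × 8.84×10⁻⁶) = 1.66×10⁻⁵ T.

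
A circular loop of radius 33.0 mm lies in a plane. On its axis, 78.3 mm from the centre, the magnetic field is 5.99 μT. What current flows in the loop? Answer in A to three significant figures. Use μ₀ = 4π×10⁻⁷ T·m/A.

On the axis of a loop, B = μ₀IR²/[2(R²+z²)^(3/2)], so I = 2B(R²+z²)^(3/2)/(μ₀R²).
R² + z² = 0.001089 + 0.006131 = 0.00722 m²; raised to 3/2 gives 6.13×10⁻⁴ m³.
I = 2 × 5.99×10⁻⁶ × 6.13×10⁻⁴ / (1.26×10⁻⁶ × 0.001089) = 5.37 A.

I ≈ 5.37 A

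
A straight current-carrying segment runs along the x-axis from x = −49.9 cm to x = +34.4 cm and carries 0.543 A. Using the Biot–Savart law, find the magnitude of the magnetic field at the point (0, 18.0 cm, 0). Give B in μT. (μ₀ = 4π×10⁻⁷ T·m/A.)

B ≈ 0.551 μT

For a finite straight segment, B = (μ₀I/4πd)(sinθ₁ + sinθ₂), where θ₁, θ₂ are the angles from the perpendicular to each end.
The perpendicular distance is d = 0.18 m; the end-offsets along the wire are a = 0.499 m and b = 0.344 m.
sinθ₁ = 0.499/√(0.499²+0.18²) = 0.9407; sinθ₂ = 0.344/√(0.344²+0.18²) = 0.8860.
B = (4π×10⁻⁷ × 0.543) / (4π × 0.18) × (0.9407 + 0.8860) = 5.51×10⁻⁷ T.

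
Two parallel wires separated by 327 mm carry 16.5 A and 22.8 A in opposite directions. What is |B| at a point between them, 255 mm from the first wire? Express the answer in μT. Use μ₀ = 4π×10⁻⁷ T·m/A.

B ≈ 76.3 μT

Each long wire gives B = μ₀I/(2πd). Distances are d₁ = 0.255 m and d₂ = 0.072 m.
B₁ = 1.29×10⁻⁵ T, B₂ = 6.33×10⁻⁵ T.
Between antiparallel currents both contributions point the same way, so they add. B = B₁ + B₂ = 1.29×10⁻⁵ + 6.33×10⁻⁵ = 7.63×10⁻⁵ T.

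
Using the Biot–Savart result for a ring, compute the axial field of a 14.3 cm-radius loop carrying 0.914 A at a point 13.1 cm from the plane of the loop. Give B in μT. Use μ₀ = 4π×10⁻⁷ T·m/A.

B ≈ 1.61 μT

On the axis of a circular loop, B = μ₀IR² / [2(R²+z²)^(3/2)].
R² + z² = (0.143)² + (0.131)² = 0.03761 m², and (R²+z²)^(3/2) = 7.29×10⁻³ m³.
B = (4π×10⁻⁷ × 0.914 × 0.02045) / (2 × 7.29×10⁻³) = 1.61×10⁻⁶ T.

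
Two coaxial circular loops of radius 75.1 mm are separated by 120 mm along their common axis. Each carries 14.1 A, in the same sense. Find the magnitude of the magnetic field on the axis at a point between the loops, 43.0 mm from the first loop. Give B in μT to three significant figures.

B ≈ 117 μT

Each loop contributes B = μ₀IR²/[2(R²+z²)^(3/2)] on the axis, with z measured from that loop.
Loop 1 (z = 0.043 m): B₁ = 7.71×10⁻⁵ T. Loop 2 (z = 0.077 m): B₂ = 4.02×10⁻⁵ T.
The fields add: B = B₁ + B₂ = 1.17×10⁻⁴ T.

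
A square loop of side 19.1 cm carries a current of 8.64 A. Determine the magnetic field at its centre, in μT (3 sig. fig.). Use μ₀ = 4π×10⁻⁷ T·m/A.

B ≈ 51.2 μT

Each side is a finite straight segment at perpendicular distance d = a/(2 tan(π/4)) = 0.0955 m from the centre, with end-angles ±π/4.
One side contributes B₁ = (μ₀I/4πd)·2 sin(π/4) = 1.28×10⁻⁵ T.
All 4 sides add in the same direction: B = 4 × 1.28×10⁻⁵ = 5.12×10⁻⁵ T.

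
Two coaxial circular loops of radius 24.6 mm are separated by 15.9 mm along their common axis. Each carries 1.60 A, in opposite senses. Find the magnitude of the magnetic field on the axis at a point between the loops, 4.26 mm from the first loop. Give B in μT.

Each loop contributes B = μ₀IR²/[2(R²+z²)^(3/2)] on the axis, with z measured from that loop.
Loop 1 (z = 0.00426 m): B₁ = 3.91×10⁻⁵ T. Loop 2 (z = 0.01164 m): B₂ = 3.02×10⁻⁵ T.
The fields oppose: B = |B₁ − B₂| = 8.91×10⁻⁶ T.

B ≈ 8.91 μT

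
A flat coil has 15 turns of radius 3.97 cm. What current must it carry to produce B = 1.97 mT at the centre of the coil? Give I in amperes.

For an N-turn coil, B = Nμ₀I/(2R) with R = 0.0397 m, so I = 2RB/(Nμ₀) = 2 × 0.0397 × 1.97×10⁻³ / (15 × 4π×10⁻⁷) = 8.30 A.

I ≈ 8.30 A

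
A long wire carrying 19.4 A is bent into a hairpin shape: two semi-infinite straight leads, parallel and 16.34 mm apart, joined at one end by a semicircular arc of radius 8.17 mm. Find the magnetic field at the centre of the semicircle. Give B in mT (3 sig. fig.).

The semicircular arc contributes B_arc = μ₀I·π/(4πR) = μ₀I/(4R) = 7.46×10⁻⁴ T.
Each semi-infinite lead is at perpendicular distance R = 0.00817 m from the centre, with the perpendicular foot at its near end, so it contributes μ₀I/(4πR); both point the same way, together 4.75×10⁻⁴ T.
Arc and leads all point the same direction: B = 7.46×10⁻⁴ + 4.75×10⁻⁴ = 1.22×10⁻³ T.

B ≈ 1.22 mT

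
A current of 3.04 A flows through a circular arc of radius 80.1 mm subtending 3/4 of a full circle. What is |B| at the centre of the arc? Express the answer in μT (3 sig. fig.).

The Biot–Savart field of a circular arc at its centre is B = μ₀Iφ/(4πR), with φ = 4.712 rad.
B = (4π×10⁻⁷ × 3.04 × 4.712) / (4π × 0.0801) = 1.79×10⁻⁵ T.

B ≈ 17.9 μT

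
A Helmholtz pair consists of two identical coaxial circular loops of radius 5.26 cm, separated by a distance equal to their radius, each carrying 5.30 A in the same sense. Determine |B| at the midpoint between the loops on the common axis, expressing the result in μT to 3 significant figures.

B ≈ 90.6 μT

Each loop contributes B = μ₀IR²/[2(R²+z²)^(3/2)] on the axis, with z measured from that loop.
Loop 1 (z = 0.0263 m): B₁ = 4.53×10⁻⁵ T. Loop 2 (z = 0.0263 m): B₂ = 4.53×10⁻⁵ T.
The fields add: B = B₁ + B₂ = 9.06×10⁻⁵ T.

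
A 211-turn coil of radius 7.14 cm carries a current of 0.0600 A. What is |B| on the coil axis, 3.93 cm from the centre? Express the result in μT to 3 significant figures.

B ≈ 74.9 μT

For an N-turn flat coil, B = Nμ₀IR²/[2(R²+z²)^(3/2)] with R = 0.0714 m, z = 0.0393 m.
B = 211 × 3.55×10⁻⁷ T = 7.49×10⁻⁵ T.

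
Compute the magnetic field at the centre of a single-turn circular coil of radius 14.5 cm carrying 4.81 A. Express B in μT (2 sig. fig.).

B ≈ 21 μT

At the centre of a circular loop the Biot–Savart law gives B = μ₀I/(2R).
B = (4π×10⁻⁷ × 4.81) / (2 × 0.145) = 2.08×10⁻⁵ T.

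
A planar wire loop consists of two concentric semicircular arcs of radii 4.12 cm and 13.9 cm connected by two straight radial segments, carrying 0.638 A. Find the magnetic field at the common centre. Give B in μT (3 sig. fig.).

B ≈ 3.42 μT

The radial connectors point toward the centre, so dl × r̂ = 0 and they contribute nothing.
Each semicircle gives μ₀I/(4R): inner arc 4.86×10⁻⁶ T, outer arc 1.44×10⁻⁶ T.
The two arcs carry current in opposite angular senses, so their fields oppose: B = |4.86×10⁻⁶ − 1.44×10⁻⁶| = 3.42×10⁻⁶ T.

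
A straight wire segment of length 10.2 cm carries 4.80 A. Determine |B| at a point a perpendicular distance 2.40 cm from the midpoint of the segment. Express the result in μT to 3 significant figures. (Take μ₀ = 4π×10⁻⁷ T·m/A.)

B ≈ 36.2 μT

For a finite straight segment, B = (μ₀I/4πd)(sinθ₁ + sinθ₂), where θ₁, θ₂ are the angles from the perpendicular to each end.
The perpendicular from the point meets the wire at its midpoint, so each end is L/2 = 0.051 m away along the wire.
sinθ₁ = 0.051/√(0.051²+0.024²) = 0.9048; sinθ₂ = 0.051/√(0.051²+0.024²) = 0.9048.
B = (4π×10⁻⁷ × 4.80) / (4π × 0.024) × (0.9048 + 0.9048) = 3.62×10⁻⁵ T.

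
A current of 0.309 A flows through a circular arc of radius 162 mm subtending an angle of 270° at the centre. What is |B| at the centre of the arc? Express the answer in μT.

The Biot–Savart field of a circular arc at its centre is B = μ₀Iφ/(4πR), with φ = 4.712 rad.
B = (4π×10⁻⁷ × 0.309 × 4.712) / (4π × 0.162) = 8.99×10⁻⁷ T.

B ≈ 0.899 μT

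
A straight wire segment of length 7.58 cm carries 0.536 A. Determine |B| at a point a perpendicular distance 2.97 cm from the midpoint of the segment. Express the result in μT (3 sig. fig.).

B ≈ 2.84 μT

For a finite straight segment, B = (μ₀I/4πd)(sinθ₁ + sinθ₂), where θ₁, θ₂ are the angles from the perpendicular to each end.
The perpendicular from the point meets the wire at its midpoint, so each end is L/2 = 0.0379 m away along the wire.
sinθ₁ = 0.0379/√(0.0379²+0.0297²) = 0.7871; sinθ₂ = 0.0379/√(0.0379²+0.0297²) = 0.7871.
B = (4π×10⁻⁷ × 0.536) / (4π × 0.0297) × (0.7871 + 0.7871) = 2.84×10⁻⁶ T.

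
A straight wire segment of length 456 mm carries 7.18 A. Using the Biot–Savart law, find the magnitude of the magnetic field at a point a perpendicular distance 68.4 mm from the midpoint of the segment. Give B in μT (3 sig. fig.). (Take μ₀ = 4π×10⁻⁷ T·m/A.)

B ≈ 20.1 μT

For a finite straight segment, B = (μ₀I/4πd)(sinθ₁ + sinθ₂), where θ₁, θ₂ are the angles from the perpendicular to each end.
The perpendicular from the point meets the wire at its midpoint, so each end is L/2 = 0.228 m away along the wire.
sinθ₁ = 0.228/√(0.228²+0.0684²) = 0.9578; sinθ₂ = 0.228/√(0.228²+0.0684²) = 0.9578.
B = (4π×10⁻⁷ × 7.18) / (4π × 0.0684) × (0.9578 + 0.9578) = 2.01×10⁻⁵ T.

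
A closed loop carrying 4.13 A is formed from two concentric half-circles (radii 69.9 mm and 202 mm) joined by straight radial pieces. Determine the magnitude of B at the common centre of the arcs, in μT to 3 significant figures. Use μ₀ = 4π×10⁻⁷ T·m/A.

B ≈ 12.1 μT

The radial connectors point toward the centre, so dl × r̂ = 0 and they contribute nothing.
Each semicircle gives μ₀I/(4R): inner arc 1.86×10⁻⁵ T, outer arc 6.42×10⁻⁶ T.
The two arcs carry current in opposite angular senses, so their fields oppose: B = |1.86×10⁻⁵ − 6.42×10⁻⁶| = 1.21×10⁻⁵ T.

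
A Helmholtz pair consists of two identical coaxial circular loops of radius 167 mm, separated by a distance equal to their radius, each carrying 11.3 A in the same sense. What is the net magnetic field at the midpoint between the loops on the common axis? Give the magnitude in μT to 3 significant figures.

B ≈ 60.8 μT

Each loop contributes B = μ₀IR²/[2(R²+z²)^(3/2)] on the axis, with z measured from that loop.
Loop 1 (z = 0.0835 m): B₁ = 3.04×10⁻⁵ T. Loop 2 (z = 0.0835 m): B₂ = 3.04×10⁻⁵ T.
The fields add: B = B₁ + B₂ = 6.08×10⁻⁵ T.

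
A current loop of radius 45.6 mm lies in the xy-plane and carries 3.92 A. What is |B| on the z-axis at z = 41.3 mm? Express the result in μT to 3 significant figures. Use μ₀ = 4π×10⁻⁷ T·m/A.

On the axis of a circular loop, B = μ₀IR² / [2(R²+z²)^(3/2)].
R² + z² = (0.0456)² + (0.0413)² = 0.003785 m², and (R²+z²)^(3/2) = 2.33×10⁻⁴ m³.
B = (4π×10⁻⁷ × 3.92 × 0.002079) / (2 × 2.33×10⁻⁴) = 2.20×10⁻⁵ T.

B ≈ 22.0 μT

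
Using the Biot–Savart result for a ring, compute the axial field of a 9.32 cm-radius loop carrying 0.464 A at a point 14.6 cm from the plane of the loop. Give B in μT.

B ≈ 0.487 μT

On the axis of a circular loop, B = μ₀IR² / [2(R²+z²)^(3/2)].
R² + z² = (0.0932)² + (0.146)² = 0.03 m², and (R²+z²)^(3/2) = 5.20×10⁻³ m³.
B = (4π×10⁻⁷ × 0.464 × 0.008686) / (2 × 5.20×10⁻³) = 4.87×10⁻⁷ T.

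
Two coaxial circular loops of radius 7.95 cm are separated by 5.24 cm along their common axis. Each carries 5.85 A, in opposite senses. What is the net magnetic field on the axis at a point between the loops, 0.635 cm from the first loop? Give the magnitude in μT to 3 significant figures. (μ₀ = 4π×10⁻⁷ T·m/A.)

B ≈ 15.8 μT

Each loop contributes B = μ₀IR²/[2(R²+z²)^(3/2)] on the axis, with z measured from that loop.
Loop 1 (z = 0.00635 m): B₁ = 4.58×10⁻⁵ T. Loop 2 (z = 0.04605 m): B₂ = 3.00×10⁻⁵ T.
The fields oppose: B = |B₁ − B₂| = 1.58×10⁻⁵ T.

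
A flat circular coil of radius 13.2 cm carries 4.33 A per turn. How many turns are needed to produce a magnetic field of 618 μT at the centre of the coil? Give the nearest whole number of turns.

For an N-turn coil, B = Nμ₀I/(2R). A single turn gives B₁ = 2.06×10⁻⁵ T with R = 0.132 m.
N = B/B₁ = 6.18×10⁻⁴ / 2.06×10⁻⁵ = 29.98.

N = 30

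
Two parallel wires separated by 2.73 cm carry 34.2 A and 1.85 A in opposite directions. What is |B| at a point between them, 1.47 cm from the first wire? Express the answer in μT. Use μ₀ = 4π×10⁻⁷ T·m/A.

Each long wire gives B = μ₀I/(2πd). Distances are d₁ = 0.0147 m and d₂ = 0.0126 m.
B₁ = 4.65×10⁻⁴ T, B₂ = 2.94×10⁻⁵ T.
Between antiparallel currents both contributions point the same way, so they add. B = B₁ + B₂ = 4.65×10⁻⁴ + 2.94×10⁻⁵ = 4.95×10⁻⁴ T.

B ≈ 495 μT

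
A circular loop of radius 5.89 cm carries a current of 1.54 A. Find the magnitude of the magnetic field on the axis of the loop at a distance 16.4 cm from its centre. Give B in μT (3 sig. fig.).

B ≈ 0.634 μT

On the axis of a circular loop, B = μ₀IR² / [2(R²+z²)^(3/2)].
R² + z² = (0.0589)² + (0.164)² = 0.03037 m², and (R²+z²)^(3/2) = 5.29×10⁻³ m³.
B = (4π×10⁻⁷ × 1.54 × 0.003469) / (2 × 5.29×10⁻³) = 6.34×10⁻⁷ T.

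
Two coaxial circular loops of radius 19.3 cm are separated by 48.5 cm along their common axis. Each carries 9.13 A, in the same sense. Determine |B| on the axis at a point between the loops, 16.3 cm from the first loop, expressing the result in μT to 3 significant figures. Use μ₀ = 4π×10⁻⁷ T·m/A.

Each loop contributes B = μ₀IR²/[2(R²+z²)^(3/2)] on the axis, with z measured from that loop.
Loop 1 (z = 0.163 m): B₁ = 1.33×10⁻⁵ T. Loop 2 (z = 0.322 m): B₂ = 4.04×10⁻⁶ T.
The fields add: B = B₁ + B₂ = 1.73×10⁻⁵ T.

B ≈ 17.3 μT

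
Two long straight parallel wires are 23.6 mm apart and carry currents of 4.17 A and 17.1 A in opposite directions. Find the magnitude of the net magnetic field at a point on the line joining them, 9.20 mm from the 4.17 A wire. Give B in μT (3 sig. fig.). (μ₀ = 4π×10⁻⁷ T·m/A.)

Each long wire gives B = μ₀I/(2πd). Distances are d₁ = 0.0092 m and d₂ = 0.0144 m.
B₁ = 9.07×10⁻⁵ T, B₂ = 2.37×10⁻⁴ T.
Between antiparallel currents both contributions point the same way, so they add. B = B₁ + B₂ = 9.07×10⁻⁵ + 2.37×10⁻⁴ = 3.28×10⁻⁴ T.

B ≈ 328 μT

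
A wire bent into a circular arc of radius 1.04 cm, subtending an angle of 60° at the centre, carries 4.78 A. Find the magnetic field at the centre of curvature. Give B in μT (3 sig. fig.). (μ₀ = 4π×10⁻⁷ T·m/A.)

The Biot–Savart field of a circular arc at its centre is B = μ₀Iφ/(4πR), with φ = 1.047 rad.
B = (4π×10⁻⁷ × 4.78 × 1.047) / (4π × 0.0104) = 4.81×10⁻⁵ T.

B ≈ 48.1 μT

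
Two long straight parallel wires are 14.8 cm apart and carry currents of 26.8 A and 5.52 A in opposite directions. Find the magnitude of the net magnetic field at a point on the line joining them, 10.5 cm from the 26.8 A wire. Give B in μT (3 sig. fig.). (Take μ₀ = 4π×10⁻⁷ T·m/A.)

Each long wire gives B = μ₀I/(2πd). Distances are d₁ = 0.105 m and d₂ = 0.043 m.
B₁ = 5.10×10⁻⁵ T, B₂ = 2.57×10⁻⁵ T.
Between antiparallel currents both contributions point the same way, so they add. B = B₁ + B₂ = 5.10×10⁻⁵ + 2.57×10⁻⁵ = 7.67×10⁻⁵ T.

B ≈ 76.7 μT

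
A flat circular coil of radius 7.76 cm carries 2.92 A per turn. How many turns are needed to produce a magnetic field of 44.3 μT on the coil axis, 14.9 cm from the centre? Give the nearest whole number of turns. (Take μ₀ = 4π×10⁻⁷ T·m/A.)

For an N-turn coil, B = Nμ₀IR²/[2(R²+z²)^(3/2)]. A single turn gives B₁ = 2.33×10⁻⁶ T with R = 0.0776 m, z = 0.149 m.
N = B/B₁ = 4.43×10⁻⁵ / 2.33×10⁻⁶ = 19.01.

N = 19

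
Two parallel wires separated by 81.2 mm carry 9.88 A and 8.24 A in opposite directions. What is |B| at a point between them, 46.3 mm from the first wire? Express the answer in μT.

Each long wire gives B = μ₀I/(2πd). Distances are d₁ = 0.0463 m and d₂ = 0.0349 m.
B₁ = 4.27×10⁻⁵ T, B₂ = 4.72×10⁻⁵ T.
Between antiparallel currents both contributions point the same way, so they add. B = B₁ + B₂ = 4.27×10⁻⁵ + 4.72×10⁻⁵ = 8.99×10⁻⁵ T.

B ≈ 89.9 μT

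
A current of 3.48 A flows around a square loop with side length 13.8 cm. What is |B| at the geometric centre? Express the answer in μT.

Each side is a finite straight segment at perpendicular distance d = a/(2 tan(π/4)) = 0.069 m from the centre, with end-angles ±π/4.
One side contributes B₁ = (μ₀I/4πd)·2 sin(π/4) = 7.13×10⁻⁶ T.
All 4 sides add in the same direction: B = 4 × 7.13×10⁻⁶ = 2.85×10⁻⁵ T.

B ≈ 28.5 μT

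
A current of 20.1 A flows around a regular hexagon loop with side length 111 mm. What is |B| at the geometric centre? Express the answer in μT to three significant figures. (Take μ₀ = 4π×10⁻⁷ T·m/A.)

B ≈ 125 μT

Each side is a finite straight segment at perpendicular distance d = a/(2 tan(π/6)) = 0.09613 m from the centre, with end-angles ±π/6.
One side contributes B₁ = (μ₀I/4πd)·2 sin(π/6) = 2.09×10⁻⁵ T.
All 6 sides add in the same direction: B = 6 × 2.09×10⁻⁵ = 1.25×10⁻⁴ T.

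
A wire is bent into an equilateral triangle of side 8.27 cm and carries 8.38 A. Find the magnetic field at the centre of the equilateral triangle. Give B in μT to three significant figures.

Each side is a finite straight segment at perpendicular distance d = a/(2 tan(π/3)) = 0.02387 m from the centre, with end-angles ±π/3.
One side contributes B₁ = (μ₀I/4πd)·2 sin(π/3) = 6.08×10⁻⁵ T.
All 3 sides add in the same direction: B = 3 × 6.08×10⁻⁵ = 1.82×10⁻⁴ T.

B ≈ 182 μT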